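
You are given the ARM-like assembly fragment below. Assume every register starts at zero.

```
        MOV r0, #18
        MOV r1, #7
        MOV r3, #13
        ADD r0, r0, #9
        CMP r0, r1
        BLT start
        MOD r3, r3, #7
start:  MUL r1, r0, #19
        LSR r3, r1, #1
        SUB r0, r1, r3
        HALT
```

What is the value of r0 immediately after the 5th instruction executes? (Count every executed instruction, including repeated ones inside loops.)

27

r0=18
r1=7
r3=13
r0=18+9=27
CMP r0, r1  (cmp 27,7)
After step 5: r0 = 27.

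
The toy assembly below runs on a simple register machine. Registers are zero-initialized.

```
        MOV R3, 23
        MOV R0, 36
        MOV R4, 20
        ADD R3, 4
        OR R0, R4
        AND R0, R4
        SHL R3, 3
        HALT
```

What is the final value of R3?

R3=23
R0=36
R4=20
R3=23+4=27
R0=36|20=52
R0=52&20=20
R3=27<<3=216
halt.

216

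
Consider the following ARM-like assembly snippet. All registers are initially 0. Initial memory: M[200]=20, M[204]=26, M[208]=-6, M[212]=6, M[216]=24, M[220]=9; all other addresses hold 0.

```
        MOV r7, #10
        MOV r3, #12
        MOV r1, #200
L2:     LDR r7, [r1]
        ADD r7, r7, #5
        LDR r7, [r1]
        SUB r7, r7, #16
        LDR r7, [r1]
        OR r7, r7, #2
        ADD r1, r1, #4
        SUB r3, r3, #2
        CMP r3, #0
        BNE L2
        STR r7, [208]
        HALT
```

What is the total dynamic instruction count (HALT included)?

MOV r7, #10 → r7=10
MOV r3, #12 → r3=12
MOV r1, #200 → r1=200
LDR r7, [r1] → r7=M[200]=20
ADD r7, r7, #5 → r7=20+5=25
LDR r7, [r1] → r7=M[200]=20
SUB r7, r7, #16 → r7=20-16=4
LDR r7, [r1] → r7=M[200]=20
OR r7, r7, #2 → r7=20|2=22
ADD r1, r1, #4 → r1=200+4=204
SUB r3, r3, #2 → r3=12-2=10
CMP r3, #0  (cmp 10,0)
BNE L2: taken
LDR r7, [r1] → r7=M[204]=26
ADD r7, r7, #5 → r7=26+5=31
LDR r7, [r1] → r7=M[204]=26
SUB r7, r7, #16 → r7=26-16=10
LDR r7, [r1] → r7=M[204]=26
OR r7, r7, #2 → r7=26|2=26
ADD r1, r1, #4 → r1=204+4=208
SUB r3, r3, #2 → r3=10-2=8
CMP r3, #0  (cmp 8,0)
BNE L2: taken
LDR r7, [r1] → r7=M[208]=-6
ADD r7, r7, #5 → r7=(-6)+5=-1
LDR r7, [r1] → r7=M[208]=-6
SUB r7, r7, #16 → r7=(-6)-16=-22
LDR r7, [r1] → r7=M[208]=-6
OR r7, r7, #2 → r7=(-6)|2=-6
ADD r1, r1, #4 → r1=208+4=212
SUB r3, r3, #2 → r3=8-2=6
CMP r3, #0  (cmp 6,0)
BNE L2: taken
LDR r7, [r1] → r7=M[212]=6
ADD r7, r7, #5 → r7=6+5=11
LDR r7, [r1] → r7=M[212]=6
SUB r7, r7, #16 → r7=6-16=-10
LDR r7, [r1] → r7=M[212]=6
OR r7, r7, #2 → r7=6|2=6
ADD r1, r1, #4 → r1=212+4=216
SUB r3, r3, #2 → r3=6-2=4
CMP r3, #0  (cmp 4,0)
BNE L2: taken
LDR r7, [r1] → r7=M[216]=24
ADD r7, r7, #5 → r7=24+5=29
LDR r7, [r1] → r7=M[216]=24
SUB r7, r7, #16 → r7=24-16=8
LDR r7, [r1] → r7=M[216]=24
OR r7, r7, #2 → r7=24|2=26
ADD r1, r1, #4 → r1=216+4=220
SUB r3, r3, #2 → r3=4-2=2
CMP r3, #0  (cmp 2,0)
BNE L2: taken
LDR r7, [r1] → r7=M[220]=9
ADD r7, r7, #5 → r7=9+5=14
LDR r7, [r1] → r7=M[220]=9
SUB r7, r7, #16 → r7=9-16=-7
LDR r7, [r1] → r7=M[220]=9
OR r7, r7, #2 → r7=9|2=11
ADD r1, r1, #4 → r1=220+4=224
SUB r3, r3, #2 → r3=2-2=0
CMP r3, #0  (cmp 0,0)
BNE L2: not taken
STR r7, [208] → M[208]=11
halt.
Total executed instructions: 65.

65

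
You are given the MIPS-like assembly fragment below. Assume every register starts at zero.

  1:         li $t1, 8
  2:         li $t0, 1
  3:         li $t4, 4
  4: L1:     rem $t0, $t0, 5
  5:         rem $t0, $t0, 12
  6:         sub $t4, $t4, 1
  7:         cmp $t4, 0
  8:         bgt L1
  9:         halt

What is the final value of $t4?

0

li $t1, 8 → $t1=8
li $t0, 1 → $t0=1
li $t4, 4 → $t4=4
rem $t0, $t0, 5 → $t0=1%5=1
rem $t0, $t0, 12 → $t0=1%12=1
sub $t4, $t4, 1 → $t4=4-1=3
cmp $t4, 0  (cmp 3,0)
bgt L1: taken
rem $t0, $t0, 5 → $t0=1%5=1
rem $t0, $t0, 12 → $t0=1%12=1
sub $t4, $t4, 1 → $t4=3-1=2
cmp $t4, 0  (cmp 2,0)
bgt L1: taken
rem $t0, $t0, 5 → $t0=1%5=1
rem $t0, $t0, 12 → $t0=1%12=1
sub $t4, $t4, 1 → $t4=2-1=1
cmp $t4, 0  (cmp 1,0)
bgt L1: taken
rem $t0, $t0, 5 → $t0=1%5=1
rem $t0, $t0, 12 → $t0=1%12=1
sub $t4, $t4, 1 → $t4=1-1=0
cmp $t4, 0  (cmp 0,0)
bgt L1: not taken
halt.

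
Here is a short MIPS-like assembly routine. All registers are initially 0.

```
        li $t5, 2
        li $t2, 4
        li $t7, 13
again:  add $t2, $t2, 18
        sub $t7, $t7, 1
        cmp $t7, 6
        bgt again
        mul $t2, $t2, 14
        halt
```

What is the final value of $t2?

1820

after li $t5, 2: $t5=2
after li $t2, 4: $t2=4
after li $t7, 13: $t7=13
after add $t2, $t2, 18: $t2=4+18=22
after sub $t7, $t7, 1: $t7=13-1=12
cmp $t7, 6  (cmp 12,6)
bgt again: taken
after add $t2, $t2, 18: $t2=22+18=40
after sub $t7, $t7, 1: $t7=12-1=11
cmp $t7, 6  (cmp 11,6)
bgt again: taken
after add $t2, $t2, 18: $t2=40+18=58
after sub $t7, $t7, 1: $t7=11-1=10
cmp $t7, 6  (cmp 10,6)
bgt again: taken
after add $t2, $t2, 18: $t2=58+18=76
after sub $t7, $t7, 1: $t7=10-1=9
cmp $t7, 6  (cmp 9,6)
bgt again: taken
after add $t2, $t2, 18: $t2=76+18=94
after sub $t7, $t7, 1: $t7=9-1=8
cmp $t7, 6  (cmp 8,6)
bgt again: taken
after add $t2, $t2, 18: $t2=94+18=112
after sub $t7, $t7, 1: $t7=8-1=7
cmp $t7, 6  (cmp 7,6)
bgt again: taken
after add $t2, $t2, 18: $t2=112+18=130
after sub $t7, $t7, 1: $t7=7-1=6
cmp $t7, 6  (cmp 6,6)
bgt again: not taken
after mul $t2, $t2, 14: $t2=130*14=1820
halt.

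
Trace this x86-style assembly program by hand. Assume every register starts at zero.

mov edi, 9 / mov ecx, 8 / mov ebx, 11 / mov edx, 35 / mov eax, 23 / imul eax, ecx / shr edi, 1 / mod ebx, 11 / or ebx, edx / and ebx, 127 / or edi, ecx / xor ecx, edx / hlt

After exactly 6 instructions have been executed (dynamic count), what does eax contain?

mov edi, 9 → edi=9
mov ecx, 8 → ecx=8
mov ebx, 11 → ebx=11
mov edx, 35 → edx=35
mov eax, 23 → eax=23
imul eax, ecx → eax=23*8=184
After step 6: eax = 184.

184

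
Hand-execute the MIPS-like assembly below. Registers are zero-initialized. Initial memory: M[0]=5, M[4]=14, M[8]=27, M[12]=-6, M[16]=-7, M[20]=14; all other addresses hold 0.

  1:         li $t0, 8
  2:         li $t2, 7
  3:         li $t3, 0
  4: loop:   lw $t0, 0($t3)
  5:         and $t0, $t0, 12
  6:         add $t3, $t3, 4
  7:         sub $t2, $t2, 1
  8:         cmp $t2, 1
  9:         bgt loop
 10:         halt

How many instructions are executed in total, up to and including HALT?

40

$t0=8
$t2=7
$t3=0
$t0=M[0]=5
$t0=5&12=4
$t3=0+4=4
$t2=7-1=6
cmp $t2, 1  (cmp 6,1)
bgt loop: taken
$t0=M[4]=14
$t0=14&12=12
$t3=4+4=8
$t2=6-1=5
cmp $t2, 1  (cmp 5,1)
bgt loop: taken
$t0=M[8]=27
$t0=27&12=8
$t3=8+4=12
$t2=5-1=4
cmp $t2, 1  (cmp 4,1)
bgt loop: taken
$t0=M[12]=-6
$t0=(-6)&12=8
$t3=12+4=16
$t2=4-1=3
cmp $t2, 1  (cmp 3,1)
bgt loop: taken
$t0=M[16]=-7
$t0=(-7)&12=8
$t3=16+4=20
$t2=3-1=2
cmp $t2, 1  (cmp 2,1)
bgt loop: taken
$t0=M[20]=14
$t0=14&12=12
$t3=20+4=24
$t2=2-1=1
cmp $t2, 1  (cmp 1,1)
bgt loop: not taken
halt.
Total executed instructions: 40.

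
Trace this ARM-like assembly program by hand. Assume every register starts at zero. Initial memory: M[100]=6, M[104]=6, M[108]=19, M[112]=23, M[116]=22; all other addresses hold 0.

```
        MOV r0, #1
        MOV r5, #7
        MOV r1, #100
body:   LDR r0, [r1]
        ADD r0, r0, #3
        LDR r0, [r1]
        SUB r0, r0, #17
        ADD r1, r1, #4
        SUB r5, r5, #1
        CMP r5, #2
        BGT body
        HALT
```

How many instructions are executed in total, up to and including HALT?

after MOV r0, #1: r0=1
after MOV r5, #7: r5=7
after MOV r1, #100: r1=100
after LDR r0, [r1]: r0=M[100]=6
after ADD r0, r0, #3: r0=6+3=9
after LDR r0, [r1]: r0=M[100]=6
after SUB r0, r0, #17: r0=6-17=-11
after ADD r1, r1, #4: r1=100+4=104
after SUB r5, r5, #1: r5=7-1=6
CMP r5, #2  (cmp 6,2)
BGT body: taken
after LDR r0, [r1]: r0=M[104]=6
after ADD r0, r0, #3: r0=6+3=9
after LDR r0, [r1]: r0=M[104]=6
after SUB r0, r0, #17: r0=6-17=-11
after ADD r1, r1, #4: r1=104+4=108
after SUB r5, r5, #1: r5=6-1=5
CMP r5, #2  (cmp 5,2)
BGT body: taken
after LDR r0, [r1]: r0=M[108]=19
after ADD r0, r0, #3: r0=19+3=22
after LDR r0, [r1]: r0=M[108]=19
after SUB r0, r0, #17: r0=19-17=2
after ADD r1, r1, #4: r1=108+4=112
after SUB r5, r5, #1: r5=5-1=4
CMP r5, #2  (cmp 4,2)
BGT body: taken
after LDR r0, [r1]: r0=M[112]=23
after ADD r0, r0, #3: r0=23+3=26
after LDR r0, [r1]: r0=M[112]=23
after SUB r0, r0, #17: r0=23-17=6
after ADD r1, r1, #4: r1=112+4=116
after SUB r5, r5, #1: r5=4-1=3
CMP r5, #2  (cmp 3,2)
BGT body: taken
after LDR r0, [r1]: r0=M[116]=22
after ADD r0, r0, #3: r0=22+3=25
after LDR r0, [r1]: r0=M[116]=22
after SUB r0, r0, #17: r0=22-17=5
after ADD r1, r1, #4: r1=116+4=120
after SUB r5, r5, #1: r5=3-1=2
CMP r5, #2  (cmp 2,2)
BGT body: not taken
halt.
Total executed instructions: 44.

44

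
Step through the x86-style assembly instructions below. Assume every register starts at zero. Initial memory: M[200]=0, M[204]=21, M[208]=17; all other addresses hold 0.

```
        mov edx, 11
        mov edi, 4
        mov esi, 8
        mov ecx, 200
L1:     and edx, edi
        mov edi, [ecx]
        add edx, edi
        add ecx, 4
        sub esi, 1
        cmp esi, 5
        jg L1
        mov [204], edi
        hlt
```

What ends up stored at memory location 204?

after mov edx, 11: edx=11
after mov edi, 4: edi=4
after mov esi, 8: esi=8
after mov ecx, 200: ecx=200
after and edx, edi: edx=11&4=0
after mov edi, [ecx]: edi=M[200]=0
after add edx, edi: edx=0+0=0
after add ecx, 4: ecx=200+4=204
after sub esi, 1: esi=8-1=7
cmp esi, 5  (cmp 7,5)
jg L1: taken
after and edx, edi: edx=0&0=0
after mov edi, [ecx]: edi=M[204]=21
after add edx, edi: edx=0+21=21
after add ecx, 4: ecx=204+4=208
after sub esi, 1: esi=7-1=6
cmp esi, 5  (cmp 6,5)
jg L1: taken
after and edx, edi: edx=21&21=21
after mov edi, [ecx]: edi=M[208]=17
after add edx, edi: edx=21+17=38
after add ecx, 4: ecx=208+4=212
after sub esi, 1: esi=6-1=5
cmp esi, 5  (cmp 5,5)
jg L1: not taken
mov [204], edi → M[204]=17
halt.

17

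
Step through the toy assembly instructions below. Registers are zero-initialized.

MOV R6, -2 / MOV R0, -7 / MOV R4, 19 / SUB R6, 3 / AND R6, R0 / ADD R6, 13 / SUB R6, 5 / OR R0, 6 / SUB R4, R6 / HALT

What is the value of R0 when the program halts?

-1

R6=-2
R0=-7
R4=19
R6=(-2)-3=-5
R6=(-5)&(-7)=-7
R6=(-7)+13=6
R6=6-5=1
R0=(-7)|6=-1
R4=19-1=18
halt.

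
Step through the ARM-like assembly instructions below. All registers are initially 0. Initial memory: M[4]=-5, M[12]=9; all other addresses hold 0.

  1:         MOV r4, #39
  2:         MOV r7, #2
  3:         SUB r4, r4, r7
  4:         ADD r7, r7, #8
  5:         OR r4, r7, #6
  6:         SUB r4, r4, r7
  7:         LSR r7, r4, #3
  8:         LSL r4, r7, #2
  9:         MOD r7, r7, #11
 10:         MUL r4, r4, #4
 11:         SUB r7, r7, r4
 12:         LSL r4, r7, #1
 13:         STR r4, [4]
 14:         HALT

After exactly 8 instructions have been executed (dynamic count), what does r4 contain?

MOV r4, #39 → r4=39
MOV r7, #2 → r7=2
SUB r4, r4, r7 → r4=39-2=37
ADD r7, r7, #8 → r7=2+8=10
OR r4, r7, #6 → r4=10|6=14
SUB r4, r4, r7 → r4=14-10=4
LSR r7, r4, #3 → r7=4>>3=0
LSL r4, r7, #2 → r4=0<<2=0
After step 8: r4 = 0.

0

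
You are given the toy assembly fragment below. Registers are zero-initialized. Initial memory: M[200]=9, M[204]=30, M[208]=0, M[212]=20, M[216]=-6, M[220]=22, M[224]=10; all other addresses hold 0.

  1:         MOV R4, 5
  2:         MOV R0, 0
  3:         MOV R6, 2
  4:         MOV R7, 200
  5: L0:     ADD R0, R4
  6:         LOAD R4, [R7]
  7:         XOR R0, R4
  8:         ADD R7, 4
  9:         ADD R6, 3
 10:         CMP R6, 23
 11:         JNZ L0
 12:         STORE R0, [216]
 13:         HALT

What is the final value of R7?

228

after MOV R4, 5: R4=5
after MOV R0, 0: R0=0
after MOV R6, 2: R6=2
after MOV R7, 200: R7=200
after ADD R0, R4: R0=0+5=5
after LOAD R4, [R7]: R4=M[200]=9
after XOR R0, R4: R0=5^9=12
after ADD R7, 4: R7=200+4=204
after ADD R6, 3: R6=2+3=5
CMP R6, 23  (cmp 5,23)
JNZ L0: taken
after ADD R0, R4: R0=12+9=21
after LOAD R4, [R7]: R4=M[204]=30
after XOR R0, R4: R0=21^30=11
after ADD R7, 4: R7=204+4=208
after ADD R6, 3: R6=5+3=8
CMP R6, 23  (cmp 8,23)
JNZ L0: taken
after ADD R0, R4: R0=11+30=41
after LOAD R4, [R7]: R4=M[208]=0
after XOR R0, R4: R0=41^0=41
after ADD R7, 4: R7=208+4=212
after ADD R6, 3: R6=8+3=11
CMP R6, 23  (cmp 11,23)
JNZ L0: taken
after ADD R0, R4: R0=41+0=41
after LOAD R4, [R7]: R4=M[212]=20
after XOR R0, R4: R0=41^20=61
after ADD R7, 4: R7=212+4=216
after ADD R6, 3: R6=11+3=14
CMP R6, 23  (cmp 14,23)
JNZ L0: taken
after ADD R0, R4: R0=61+20=81
after LOAD R4, [R7]: R4=M[216]=-6
after XOR R0, R4: R0=81^(-6)=-85
after ADD R7, 4: R7=216+4=220
after ADD R6, 3: R6=14+3=17
CMP R6, 23  (cmp 17,23)
JNZ L0: taken
after ADD R0, R4: R0=(-85)+(-6)=-91
after LOAD R4, [R7]: R4=M[220]=22
after XOR R0, R4: R0=(-91)^22=-77
after ADD R7, 4: R7=220+4=224
after ADD R6, 3: R6=17+3=20
CMP R6, 23  (cmp 20,23)
JNZ L0: taken
after ADD R0, R4: R0=(-77)+22=-55
after LOAD R4, [R7]: R4=M[224]=10
after XOR R0, R4: R0=(-55)^10=-61
after ADD R7, 4: R7=224+4=228
after ADD R6, 3: R6=20+3=23
CMP R6, 23  (cmp 23,23)
JNZ L0: not taken
STORE R0, [216] → M[216]=-61
halt.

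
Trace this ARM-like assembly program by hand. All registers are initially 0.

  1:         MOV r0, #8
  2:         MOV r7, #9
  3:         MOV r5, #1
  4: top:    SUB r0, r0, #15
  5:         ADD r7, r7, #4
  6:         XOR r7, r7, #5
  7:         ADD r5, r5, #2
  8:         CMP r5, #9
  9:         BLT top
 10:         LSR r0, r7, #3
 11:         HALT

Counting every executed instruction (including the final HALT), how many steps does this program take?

after MOV r0, #8: r0=8
after MOV r7, #9: r7=9
after MOV r5, #1: r5=1
after SUB r0, r0, #15: r0=8-15=-7
after ADD r7, r7, #4: r7=9+4=13
after XOR r7, r7, #5: r7=13^5=8
after ADD r5, r5, #2: r5=1+2=3
CMP r5, #9  (cmp 3,9)
BLT top: taken
after SUB r0, r0, #15: r0=(-7)-15=-22
after ADD r7, r7, #4: r7=8+4=12
after XOR r7, r7, #5: r7=12^5=9
after ADD r5, r5, #2: r5=3+2=5
CMP r5, #9  (cmp 5,9)
BLT top: taken
after SUB r0, r0, #15: r0=(-22)-15=-37
after ADD r7, r7, #4: r7=9+4=13
after XOR r7, r7, #5: r7=13^5=8
after ADD r5, r5, #2: r5=5+2=7
CMP r5, #9  (cmp 7,9)
BLT top: taken
after SUB r0, r0, #15: r0=(-37)-15=-52
after ADD r7, r7, #4: r7=8+4=12
after XOR r7, r7, #5: r7=12^5=9
after ADD r5, r5, #2: r5=7+2=9
CMP r5, #9  (cmp 9,9)
BLT top: not taken
after LSR r0, r7, #3: r0=9>>3=1
halt.
Total executed instructions: 29.

29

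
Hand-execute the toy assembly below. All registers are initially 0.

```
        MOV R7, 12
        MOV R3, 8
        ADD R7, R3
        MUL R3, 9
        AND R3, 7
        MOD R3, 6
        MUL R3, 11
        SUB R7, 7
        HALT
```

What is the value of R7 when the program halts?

R7=12
R3=8
R7=12+8=20
R3=8*9=72
R3=72&7=0
R3=0%6=0
R3=0*11=0
R7=20-7=13
halt.

13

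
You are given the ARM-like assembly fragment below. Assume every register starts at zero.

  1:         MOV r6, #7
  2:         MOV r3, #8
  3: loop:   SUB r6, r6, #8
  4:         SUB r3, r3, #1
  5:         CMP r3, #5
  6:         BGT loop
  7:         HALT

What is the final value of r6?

r6=7
r3=8
r6=7-8=-1
r3=8-1=7
CMP r3, #5  (cmp 7,5)
BGT loop: taken
r6=(-1)-8=-9
r3=7-1=6
CMP r3, #5  (cmp 6,5)
BGT loop: taken
r6=(-9)-8=-17
r3=6-1=5
CMP r3, #5  (cmp 5,5)
BGT loop: not taken
halt.

-17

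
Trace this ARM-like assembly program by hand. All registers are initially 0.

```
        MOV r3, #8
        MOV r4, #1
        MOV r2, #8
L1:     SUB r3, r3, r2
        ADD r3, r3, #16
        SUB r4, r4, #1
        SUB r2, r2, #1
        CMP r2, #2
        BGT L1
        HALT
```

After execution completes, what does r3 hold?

71

MOV r3, #8 → r3=8
MOV r4, #1 → r4=1
MOV r2, #8 → r2=8
SUB r3, r3, r2 → r3=8-8=0
ADD r3, r3, #16 → r3=0+16=16
SUB r4, r4, #1 → r4=1-1=0
SUB r2, r2, #1 → r2=8-1=7
CMP r2, #2  (cmp 7,2)
BGT L1: taken
SUB r3, r3, r2 → r3=16-7=9
ADD r3, r3, #16 → r3=9+16=25
SUB r4, r4, #1 → r4=0-1=-1
SUB r2, r2, #1 → r2=7-1=6
CMP r2, #2  (cmp 6,2)
BGT L1: taken
SUB r3, r3, r2 → r3=25-6=19
ADD r3, r3, #16 → r3=19+16=35
SUB r4, r4, #1 → r4=(-1)-1=-2
SUB r2, r2, #1 → r2=6-1=5
CMP r2, #2  (cmp 5,2)
BGT L1: taken
SUB r3, r3, r2 → r3=35-5=30
ADD r3, r3, #16 → r3=30+16=46
SUB r4, r4, #1 → r4=(-2)-1=-3
SUB r2, r2, #1 → r2=5-1=4
CMP r2, #2  (cmp 4,2)
BGT L1: taken
SUB r3, r3, r2 → r3=46-4=42
ADD r3, r3, #16 → r3=42+16=58
SUB r4, r4, #1 → r4=(-3)-1=-4
SUB r2, r2, #1 → r2=4-1=3
CMP r2, #2  (cmp 3,2)
BGT L1: taken
SUB r3, r3, r2 → r3=58-3=55
ADD r3, r3, #16 → r3=55+16=71
SUB r4, r4, #1 → r4=(-4)-1=-5
SUB r2, r2, #1 → r2=3-1=2
CMP r2, #2  (cmp 2,2)
BGT L1: not taken
halt.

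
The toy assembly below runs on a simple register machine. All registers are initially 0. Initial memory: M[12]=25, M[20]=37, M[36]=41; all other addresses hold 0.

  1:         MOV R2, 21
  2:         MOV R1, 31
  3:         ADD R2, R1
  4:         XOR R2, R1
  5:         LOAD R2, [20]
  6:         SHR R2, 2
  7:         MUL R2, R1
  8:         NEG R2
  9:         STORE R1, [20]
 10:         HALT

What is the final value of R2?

R2=21
R1=31
R2=21+31=52
R2=52^31=43
R2=M[20]=37
R2=37>>2=9
R2=9*31=279
R2=-(279)=-279
STORE R1, [20] → M[20]=31
halt.

-279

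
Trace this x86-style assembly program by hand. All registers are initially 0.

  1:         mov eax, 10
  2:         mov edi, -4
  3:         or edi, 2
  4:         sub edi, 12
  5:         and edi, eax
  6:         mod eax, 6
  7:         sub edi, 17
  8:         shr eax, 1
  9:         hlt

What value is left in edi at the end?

mov eax, 10 → eax=10
mov edi, -4 → edi=-4
or edi, 2 → edi=(-4)|2=-2
sub edi, 12 → edi=(-2)-12=-14
and edi, eax → edi=(-14)&10=2
mod eax, 6 → eax=10%6=4
sub edi, 17 → edi=2-17=-15
shr eax, 1 → eax=4>>1=2
halt.

-15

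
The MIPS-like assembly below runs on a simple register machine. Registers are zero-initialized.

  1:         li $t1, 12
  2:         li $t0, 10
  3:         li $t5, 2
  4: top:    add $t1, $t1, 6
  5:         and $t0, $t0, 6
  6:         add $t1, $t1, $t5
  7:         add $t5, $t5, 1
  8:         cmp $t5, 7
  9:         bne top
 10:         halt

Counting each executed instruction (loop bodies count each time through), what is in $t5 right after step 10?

$t1=12
$t0=10
$t5=2
$t1=12+6=18
$t0=10&6=2
$t1=18+2=20
$t5=2+1=3
cmp $t5, 7  (cmp 3,7)
bne top: taken
$t1=20+6=26
After step 10: $t5 = 3.

3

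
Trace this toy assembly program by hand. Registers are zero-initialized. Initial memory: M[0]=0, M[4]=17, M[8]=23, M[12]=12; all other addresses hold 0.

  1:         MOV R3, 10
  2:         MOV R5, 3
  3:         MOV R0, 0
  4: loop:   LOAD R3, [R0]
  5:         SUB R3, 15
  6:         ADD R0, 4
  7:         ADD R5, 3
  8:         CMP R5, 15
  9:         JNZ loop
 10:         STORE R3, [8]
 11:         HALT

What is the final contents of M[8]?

-3

R3=10
R5=3
R0=0
R3=M[0]=0
R3=0-15=-15
R0=0+4=4
R5=3+3=6
CMP R5, 15  (cmp 6,15)
JNZ loop: taken
R3=M[4]=17
R3=17-15=2
R0=4+4=8
R5=6+3=9
CMP R5, 15  (cmp 9,15)
JNZ loop: taken
R3=M[8]=23
R3=23-15=8
R0=8+4=12
R5=9+3=12
CMP R5, 15  (cmp 12,15)
JNZ loop: taken
R3=M[12]=12
R3=12-15=-3
R0=12+4=16
R5=12+3=15
CMP R5, 15  (cmp 15,15)
JNZ loop: not taken
STORE R3, [8] → M[8]=-3
halt.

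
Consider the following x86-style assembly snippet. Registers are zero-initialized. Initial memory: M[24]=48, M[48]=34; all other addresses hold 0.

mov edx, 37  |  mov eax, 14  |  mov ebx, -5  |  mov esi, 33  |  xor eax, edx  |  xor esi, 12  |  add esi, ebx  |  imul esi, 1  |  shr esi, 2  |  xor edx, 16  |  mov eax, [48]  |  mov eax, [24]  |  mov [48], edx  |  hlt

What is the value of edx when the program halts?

edx=37
eax=14
ebx=-5
esi=33
eax=14^37=43
esi=33^12=45
esi=45+(-5)=40
esi=40*1=40
esi=40>>2=10
edx=37^16=53
eax=M[48]=34
eax=M[24]=48
mov [48], edx → M[48]=53
halt.

53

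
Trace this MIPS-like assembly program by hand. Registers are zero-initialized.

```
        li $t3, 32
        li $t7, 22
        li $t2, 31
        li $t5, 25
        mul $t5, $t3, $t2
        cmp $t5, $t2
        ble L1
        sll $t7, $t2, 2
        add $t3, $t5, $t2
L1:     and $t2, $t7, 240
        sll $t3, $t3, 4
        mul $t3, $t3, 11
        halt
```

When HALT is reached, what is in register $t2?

112

$t3=32
$t7=22
$t2=31
$t5=25
$t5=32*31=992
cmp $t5, $t2  (cmp 992,31)
ble L1: not taken
$t7=31<<2=124
$t3=992+31=1023
$t2=124&240=112
$t3=1023<<4=16368
$t3=16368*11=180048
halt.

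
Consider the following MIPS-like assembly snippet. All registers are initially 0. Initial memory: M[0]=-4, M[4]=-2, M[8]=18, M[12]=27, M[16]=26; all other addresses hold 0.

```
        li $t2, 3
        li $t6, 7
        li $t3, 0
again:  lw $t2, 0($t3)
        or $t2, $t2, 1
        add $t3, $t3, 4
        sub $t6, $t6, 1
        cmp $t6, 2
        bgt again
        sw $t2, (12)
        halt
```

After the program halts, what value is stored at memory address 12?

27

$t2=3
$t6=7
$t3=0
$t2=M[0]=-4
$t2=(-4)|1=-3
$t3=0+4=4
$t6=7-1=6
cmp $t6, 2  (cmp 6,2)
bgt again: taken
$t2=M[4]=-2
$t2=(-2)|1=-1
$t3=4+4=8
$t6=6-1=5
cmp $t6, 2  (cmp 5,2)
bgt again: taken
$t2=M[8]=18
$t2=18|1=19
$t3=8+4=12
$t6=5-1=4
cmp $t6, 2  (cmp 4,2)
bgt again: taken
$t2=M[12]=27
$t2=27|1=27
$t3=12+4=16
$t6=4-1=3
cmp $t6, 2  (cmp 3,2)
bgt again: taken
$t2=M[16]=26
$t2=26|1=27
$t3=16+4=20
$t6=3-1=2
cmp $t6, 2  (cmp 2,2)
bgt again: not taken
sw $t2, (12) → M[12]=27
halt.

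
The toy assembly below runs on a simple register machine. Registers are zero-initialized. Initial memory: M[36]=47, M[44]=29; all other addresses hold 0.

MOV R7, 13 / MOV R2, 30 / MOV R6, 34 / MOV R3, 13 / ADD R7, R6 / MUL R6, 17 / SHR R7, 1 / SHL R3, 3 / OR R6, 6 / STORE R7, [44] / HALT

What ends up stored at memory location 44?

23

after MOV R7, 13: R7=13
after MOV R2, 30: R2=30
after MOV R6, 34: R6=34
after MOV R3, 13: R3=13
after ADD R7, R6: R7=13+34=47
after MUL R6, 17: R6=34*17=578
after SHR R7, 1: R7=47>>1=23
after SHL R3, 3: R3=13<<3=104
after OR R6, 6: R6=578|6=582
STORE R7, [44] → M[44]=23
halt.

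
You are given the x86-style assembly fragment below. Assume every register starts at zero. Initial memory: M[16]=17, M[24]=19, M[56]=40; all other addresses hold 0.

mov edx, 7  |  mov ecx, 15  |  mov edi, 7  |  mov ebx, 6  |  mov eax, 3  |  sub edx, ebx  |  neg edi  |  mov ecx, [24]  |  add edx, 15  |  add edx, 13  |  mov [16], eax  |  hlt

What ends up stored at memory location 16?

3

mov edx, 7 → edx=7
mov ecx, 15 → ecx=15
mov edi, 7 → edi=7
mov ebx, 6 → ebx=6
mov eax, 3 → eax=3
sub edx, ebx → edx=7-6=1
neg edi → edi=-(7)=-7
mov ecx, [24] → ecx=M[24]=19
add edx, 15 → edx=1+15=16
add edx, 13 → edx=16+13=29
mov [16], eax → M[16]=3
halt.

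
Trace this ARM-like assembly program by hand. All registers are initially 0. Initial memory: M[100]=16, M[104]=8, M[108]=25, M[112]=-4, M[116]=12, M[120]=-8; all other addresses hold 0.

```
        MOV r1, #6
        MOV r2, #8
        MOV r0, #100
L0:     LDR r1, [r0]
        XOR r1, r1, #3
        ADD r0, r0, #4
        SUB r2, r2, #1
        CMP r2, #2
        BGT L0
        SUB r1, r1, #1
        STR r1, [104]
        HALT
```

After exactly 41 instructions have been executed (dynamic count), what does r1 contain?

after MOV r1, #6: r1=6
after MOV r2, #8: r2=8
after MOV r0, #100: r0=100
after LDR r1, [r0]: r1=M[100]=16
after XOR r1, r1, #3: r1=16^3=19
after ADD r0, r0, #4: r0=100+4=104
after SUB r2, r2, #1: r2=8-1=7
CMP r2, #2  (cmp 7,2)
BGT L0: taken
after LDR r1, [r0]: r1=M[104]=8
after XOR r1, r1, #3: r1=8^3=11
after ADD r0, r0, #4: r0=104+4=108
after SUB r2, r2, #1: r2=7-1=6
CMP r2, #2  (cmp 6,2)
BGT L0: taken
after LDR r1, [r0]: r1=M[108]=25
after XOR r1, r1, #3: r1=25^3=26
after ADD r0, r0, #4: r0=108+4=112
after SUB r2, r2, #1: r2=6-1=5
CMP r2, #2  (cmp 5,2)
BGT L0: taken
after LDR r1, [r0]: r1=M[112]=-4
after XOR r1, r1, #3: r1=(-4)^3=-1
after ADD r0, r0, #4: r0=112+4=116
after SUB r2, r2, #1: r2=5-1=4
CMP r2, #2  (cmp 4,2)
BGT L0: taken
after LDR r1, [r0]: r1=M[116]=12
after XOR r1, r1, #3: r1=12^3=15
after ADD r0, r0, #4: r0=116+4=120
after SUB r2, r2, #1: r2=4-1=3
CMP r2, #2  (cmp 3,2)
BGT L0: taken
after LDR r1, [r0]: r1=M[120]=-8
after XOR r1, r1, #3: r1=(-8)^3=-5
after ADD r0, r0, #4: r0=120+4=124
after SUB r2, r2, #1: r2=3-1=2
CMP r2, #2  (cmp 2,2)
BGT L0: not taken
after SUB r1, r1, #1: r1=(-5)-1=-6
STR r1, [104] → M[104]=-6
After step 41: r1 = -6.

-6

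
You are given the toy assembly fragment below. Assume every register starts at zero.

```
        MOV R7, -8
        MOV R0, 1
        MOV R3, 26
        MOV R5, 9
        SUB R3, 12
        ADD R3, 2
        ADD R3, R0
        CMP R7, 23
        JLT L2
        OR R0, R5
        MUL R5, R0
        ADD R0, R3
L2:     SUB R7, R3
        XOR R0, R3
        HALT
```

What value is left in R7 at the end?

R7=-8
R0=1
R3=26
R5=9
R3=26-12=14
R3=14+2=16
R3=16+1=17
CMP R7, 23  (cmp -8,23)
JLT L2: taken
R7=(-8)-17=-25
R0=1^17=16
halt.

-25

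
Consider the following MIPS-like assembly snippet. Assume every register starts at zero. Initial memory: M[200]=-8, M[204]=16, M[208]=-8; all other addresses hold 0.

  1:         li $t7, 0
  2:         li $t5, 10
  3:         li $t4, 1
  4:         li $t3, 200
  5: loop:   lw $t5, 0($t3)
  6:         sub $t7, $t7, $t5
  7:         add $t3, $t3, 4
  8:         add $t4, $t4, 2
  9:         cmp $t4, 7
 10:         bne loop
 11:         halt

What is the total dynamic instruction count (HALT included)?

$t7=0
$t5=10
$t4=1
$t3=200
$t5=M[200]=-8
$t7=0-(-8)=8
$t3=200+4=204
$t4=1+2=3
cmp $t4, 7  (cmp 3,7)
bne loop: taken
$t5=M[204]=16
$t7=8-16=-8
$t3=204+4=208
$t4=3+2=5
cmp $t4, 7  (cmp 5,7)
bne loop: taken
$t5=M[208]=-8
$t7=(-8)-(-8)=0
$t3=208+4=212
$t4=5+2=7
cmp $t4, 7  (cmp 7,7)
bne loop: not taken
halt.
Total executed instructions: 23.

23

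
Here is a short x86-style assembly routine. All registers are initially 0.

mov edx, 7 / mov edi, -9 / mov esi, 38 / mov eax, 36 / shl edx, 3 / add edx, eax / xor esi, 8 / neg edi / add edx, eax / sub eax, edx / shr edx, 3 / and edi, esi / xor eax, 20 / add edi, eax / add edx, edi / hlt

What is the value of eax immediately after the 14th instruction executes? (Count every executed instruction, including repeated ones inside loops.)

-80

edx=7
edi=-9
esi=38
eax=36
edx=7<<3=56
edx=56+36=92
esi=38^8=46
edi=-(-9)=9
edx=92+36=128
eax=36-128=-92
edx=128>>3=16
edi=9&46=8
eax=(-92)^20=-80
edi=8+(-80)=-72
After step 14: eax = -80.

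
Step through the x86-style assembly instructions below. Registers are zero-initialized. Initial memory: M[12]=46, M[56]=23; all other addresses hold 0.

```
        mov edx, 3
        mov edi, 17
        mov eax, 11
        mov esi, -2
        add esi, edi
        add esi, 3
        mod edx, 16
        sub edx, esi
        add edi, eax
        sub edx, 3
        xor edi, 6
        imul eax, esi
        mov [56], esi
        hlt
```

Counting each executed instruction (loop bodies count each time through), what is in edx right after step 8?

-15

after mov edx, 3: edx=3
after mov edi, 17: edi=17
after mov eax, 11: eax=11
after mov esi, -2: esi=-2
after add esi, edi: esi=(-2)+17=15
after add esi, 3: esi=15+3=18
after mod edx, 16: edx=3%16=3
after sub edx, esi: edx=3-18=-15
After step 8: edx = -15.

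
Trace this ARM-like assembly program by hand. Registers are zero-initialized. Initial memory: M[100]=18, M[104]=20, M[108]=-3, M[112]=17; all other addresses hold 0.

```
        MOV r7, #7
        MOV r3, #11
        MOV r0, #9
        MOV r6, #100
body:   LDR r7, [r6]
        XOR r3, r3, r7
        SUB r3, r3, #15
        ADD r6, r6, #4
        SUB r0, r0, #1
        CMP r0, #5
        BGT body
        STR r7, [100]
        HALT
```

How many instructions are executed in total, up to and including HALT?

after MOV r7, #7: r7=7
after MOV r3, #11: r3=11
after MOV r0, #9: r0=9
after MOV r6, #100: r6=100
after LDR r7, [r6]: r7=M[100]=18
after XOR r3, r3, r7: r3=11^18=25
after SUB r3, r3, #15: r3=25-15=10
after ADD r6, r6, #4: r6=100+4=104
after SUB r0, r0, #1: r0=9-1=8
CMP r0, #5  (cmp 8,5)
BGT body: taken
after LDR r7, [r6]: r7=M[104]=20
after XOR r3, r3, r7: r3=10^20=30
after SUB r3, r3, #15: r3=30-15=15
after ADD r6, r6, #4: r6=104+4=108
after SUB r0, r0, #1: r0=8-1=7
CMP r0, #5  (cmp 7,5)
BGT body: taken
after LDR r7, [r6]: r7=M[108]=-3
after XOR r3, r3, r7: r3=15^(-3)=-14
after SUB r3, r3, #15: r3=(-14)-15=-29
after ADD r6, r6, #4: r6=108+4=112
after SUB r0, r0, #1: r0=7-1=6
CMP r0, #5  (cmp 6,5)
BGT body: taken
after LDR r7, [r6]: r7=M[112]=17
after XOR r3, r3, r7: r3=(-29)^17=-14
after SUB r3, r3, #15: r3=(-14)-15=-29
after ADD r6, r6, #4: r6=112+4=116
after SUB r0, r0, #1: r0=6-1=5
CMP r0, #5  (cmp 5,5)
BGT body: not taken
STR r7, [100] → M[100]=17
halt.
Total executed instructions: 34.

34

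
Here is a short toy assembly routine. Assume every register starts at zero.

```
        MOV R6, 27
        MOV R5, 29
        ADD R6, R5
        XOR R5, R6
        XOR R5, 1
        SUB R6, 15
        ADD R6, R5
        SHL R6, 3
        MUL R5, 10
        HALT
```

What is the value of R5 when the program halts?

after MOV R6, 27: R6=27
after MOV R5, 29: R5=29
after ADD R6, R5: R6=27+29=56
after XOR R5, R6: R5=29^56=37
after XOR R5, 1: R5=37^1=36
after SUB R6, 15: R6=56-15=41
after ADD R6, R5: R6=41+36=77
after SHL R6, 3: R6=77<<3=616
after MUL R5, 10: R5=36*10=360
halt.

360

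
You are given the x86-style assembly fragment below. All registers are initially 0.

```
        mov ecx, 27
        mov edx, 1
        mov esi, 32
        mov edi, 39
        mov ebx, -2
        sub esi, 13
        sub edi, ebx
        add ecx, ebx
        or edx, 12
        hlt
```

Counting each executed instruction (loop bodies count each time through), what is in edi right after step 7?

41

ecx=27
edx=1
esi=32
edi=39
ebx=-2
esi=32-13=19
edi=39-(-2)=41
After step 7: edi = 41.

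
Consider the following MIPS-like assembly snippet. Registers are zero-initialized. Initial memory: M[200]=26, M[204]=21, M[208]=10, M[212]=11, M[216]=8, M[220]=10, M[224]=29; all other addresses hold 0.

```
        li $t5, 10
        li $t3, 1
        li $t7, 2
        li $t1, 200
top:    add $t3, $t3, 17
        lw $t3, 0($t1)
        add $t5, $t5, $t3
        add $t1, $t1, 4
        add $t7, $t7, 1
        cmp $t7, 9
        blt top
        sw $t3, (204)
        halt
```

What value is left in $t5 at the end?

125

li $t5, 10 → $t5=10
li $t3, 1 → $t3=1
li $t7, 2 → $t7=2
li $t1, 200 → $t1=200
add $t3, $t3, 17 → $t3=1+17=18
lw $t3, 0($t1) → $t3=M[200]=26
add $t5, $t5, $t3 → $t5=10+26=36
add $t1, $t1, 4 → $t1=200+4=204
add $t7, $t7, 1 → $t7=2+1=3
cmp $t7, 9  (cmp 3,9)
blt top: taken
add $t3, $t3, 17 → $t3=26+17=43
lw $t3, 0($t1) → $t3=M[204]=21
add $t5, $t5, $t3 → $t5=36+21=57
add $t1, $t1, 4 → $t1=204+4=208
add $t7, $t7, 1 → $t7=3+1=4
cmp $t7, 9  (cmp 4,9)
blt top: taken
add $t3, $t3, 17 → $t3=21+17=38
lw $t3, 0($t1) → $t3=M[208]=10
add $t5, $t5, $t3 → $t5=57+10=67
add $t1, $t1, 4 → $t1=208+4=212
add $t7, $t7, 1 → $t7=4+1=5
cmp $t7, 9  (cmp 5,9)
blt top: taken
add $t3, $t3, 17 → $t3=10+17=27
lw $t3, 0($t1) → $t3=M[212]=11
add $t5, $t5, $t3 → $t5=67+11=78
add $t1, $t1, 4 → $t1=212+4=216
add $t7, $t7, 1 → $t7=5+1=6
cmp $t7, 9  (cmp 6,9)
blt top: taken
add $t3, $t3, 17 → $t3=11+17=28
lw $t3, 0($t1) → $t3=M[216]=8
add $t5, $t5, $t3 → $t5=78+8=86
add $t1, $t1, 4 → $t1=216+4=220
add $t7, $t7, 1 → $t7=6+1=7
cmp $t7, 9  (cmp 7,9)
blt top: taken
add $t3, $t3, 17 → $t3=8+17=25
lw $t3, 0($t1) → $t3=M[220]=10
add $t5, $t5, $t3 → $t5=86+10=96
add $t1, $t1, 4 → $t1=220+4=224
add $t7, $t7, 1 → $t7=7+1=8
cmp $t7, 9  (cmp 8,9)
blt top: taken
add $t3, $t3, 17 → $t3=10+17=27
lw $t3, 0($t1) → $t3=M[224]=29
add $t5, $t5, $t3 → $t5=96+29=125
add $t1, $t1, 4 → $t1=224+4=228
add $t7, $t7, 1 → $t7=8+1=9
cmp $t7, 9  (cmp 9,9)
blt top: not taken
sw $t3, (204) → M[204]=29
halt.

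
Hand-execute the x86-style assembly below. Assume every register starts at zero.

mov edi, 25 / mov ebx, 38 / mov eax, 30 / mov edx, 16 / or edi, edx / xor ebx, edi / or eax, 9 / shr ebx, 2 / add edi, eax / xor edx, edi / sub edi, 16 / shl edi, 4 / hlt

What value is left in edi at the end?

640

edi=25
ebx=38
eax=30
edx=16
edi=25|16=25
ebx=38^25=63
eax=30|9=31
ebx=63>>2=15
edi=25+31=56
edx=16^56=40
edi=56-16=40
edi=40<<4=640
halt.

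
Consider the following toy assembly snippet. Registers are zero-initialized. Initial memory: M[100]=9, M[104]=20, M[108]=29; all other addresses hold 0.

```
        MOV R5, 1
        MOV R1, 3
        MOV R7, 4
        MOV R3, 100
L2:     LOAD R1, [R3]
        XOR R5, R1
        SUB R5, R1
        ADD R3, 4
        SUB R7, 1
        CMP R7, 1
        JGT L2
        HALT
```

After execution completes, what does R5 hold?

-83

after MOV R5, 1: R5=1
after MOV R1, 3: R1=3
after MOV R7, 4: R7=4
after MOV R3, 100: R3=100
after LOAD R1, [R3]: R1=M[100]=9
after XOR R5, R1: R5=1^9=8
after SUB R5, R1: R5=8-9=-1
after ADD R3, 4: R3=100+4=104
after SUB R7, 1: R7=4-1=3
CMP R7, 1  (cmp 3,1)
JGT L2: taken
after LOAD R1, [R3]: R1=M[104]=20
after XOR R5, R1: R5=(-1)^20=-21
after SUB R5, R1: R5=(-21)-20=-41
after ADD R3, 4: R3=104+4=108
after SUB R7, 1: R7=3-1=2
CMP R7, 1  (cmp 2,1)
JGT L2: taken
after LOAD R1, [R3]: R1=M[108]=29
after XOR R5, R1: R5=(-41)^29=-54
after SUB R5, R1: R5=(-54)-29=-83
after ADD R3, 4: R3=108+4=112
after SUB R7, 1: R7=2-1=1
CMP R7, 1  (cmp 1,1)
JGT L2: not taken
halt.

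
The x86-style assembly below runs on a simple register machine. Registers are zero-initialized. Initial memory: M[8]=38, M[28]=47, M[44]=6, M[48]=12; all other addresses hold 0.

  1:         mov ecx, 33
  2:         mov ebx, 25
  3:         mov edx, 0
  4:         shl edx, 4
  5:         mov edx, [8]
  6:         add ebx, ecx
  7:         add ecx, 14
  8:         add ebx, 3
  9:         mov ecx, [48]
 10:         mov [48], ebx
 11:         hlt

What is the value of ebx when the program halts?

after mov ecx, 33: ecx=33
after mov ebx, 25: ebx=25
after mov edx, 0: edx=0
after shl edx, 4: edx=0<<4=0
after mov edx, [8]: edx=M[8]=38
after add ebx, ecx: ebx=25+33=58
after add ecx, 14: ecx=33+14=47
after add ebx, 3: ebx=58+3=61
after mov ecx, [48]: ecx=M[48]=12
mov [48], ebx → M[48]=61
halt.

61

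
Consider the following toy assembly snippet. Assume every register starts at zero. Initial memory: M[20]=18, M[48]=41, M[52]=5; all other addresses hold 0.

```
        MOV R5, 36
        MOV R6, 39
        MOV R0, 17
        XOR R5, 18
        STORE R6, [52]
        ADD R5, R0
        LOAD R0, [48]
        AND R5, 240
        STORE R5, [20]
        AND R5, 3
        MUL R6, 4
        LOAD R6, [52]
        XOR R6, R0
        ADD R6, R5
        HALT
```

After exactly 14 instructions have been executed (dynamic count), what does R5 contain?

MOV R5, 36 → R5=36
MOV R6, 39 → R6=39
MOV R0, 17 → R0=17
XOR R5, 18 → R5=36^18=54
STORE R6, [52] → M[52]=39
ADD R5, R0 → R5=54+17=71
LOAD R0, [48] → R0=M[48]=41
AND R5, 240 → R5=71&240=64
STORE R5, [20] → M[20]=64
AND R5, 3 → R5=64&3=0
MUL R6, 4 → R6=39*4=156
LOAD R6, [52] → R6=M[52]=39
XOR R6, R0 → R6=39^41=14
ADD R6, R5 → R6=14+0=14
After step 14: R5 = 0.

0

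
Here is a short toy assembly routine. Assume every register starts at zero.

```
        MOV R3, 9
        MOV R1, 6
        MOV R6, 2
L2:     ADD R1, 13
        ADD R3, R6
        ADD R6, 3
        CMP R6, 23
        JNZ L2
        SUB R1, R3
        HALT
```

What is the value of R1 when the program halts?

11

after MOV R3, 9: R3=9
after MOV R1, 6: R1=6
after MOV R6, 2: R6=2
after ADD R1, 13: R1=6+13=19
after ADD R3, R6: R3=9+2=11
after ADD R6, 3: R6=2+3=5
CMP R6, 23  (cmp 5,23)
JNZ L2: taken
after ADD R1, 13: R1=19+13=32
after ADD R3, R6: R3=11+5=16
after ADD R6, 3: R6=5+3=8
CMP R6, 23  (cmp 8,23)
JNZ L2: taken
after ADD R1, 13: R1=32+13=45
after ADD R3, R6: R3=16+8=24
after ADD R6, 3: R6=8+3=11
CMP R6, 23  (cmp 11,23)
JNZ L2: taken
after ADD R1, 13: R1=45+13=58
after ADD R3, R6: R3=24+11=35
after ADD R6, 3: R6=11+3=14
CMP R6, 23  (cmp 14,23)
JNZ L2: taken
after ADD R1, 13: R1=58+13=71
after ADD R3, R6: R3=35+14=49
after ADD R6, 3: R6=14+3=17
CMP R6, 23  (cmp 17,23)
JNZ L2: taken
after ADD R1, 13: R1=71+13=84
after ADD R3, R6: R3=49+17=66
after ADD R6, 3: R6=17+3=20
CMP R6, 23  (cmp 20,23)
JNZ L2: taken
after ADD R1, 13: R1=84+13=97
after ADD R3, R6: R3=66+20=86
after ADD R6, 3: R6=20+3=23
CMP R6, 23  (cmp 23,23)
JNZ L2: not taken
after SUB R1, R3: R1=97-86=11
halt.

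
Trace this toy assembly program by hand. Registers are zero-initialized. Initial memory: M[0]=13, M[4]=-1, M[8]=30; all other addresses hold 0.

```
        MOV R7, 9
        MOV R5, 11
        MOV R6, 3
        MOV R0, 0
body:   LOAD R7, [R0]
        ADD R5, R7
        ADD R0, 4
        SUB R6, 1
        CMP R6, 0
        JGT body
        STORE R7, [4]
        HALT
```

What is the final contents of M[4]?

R7=9
R5=11
R6=3
R0=0
R7=M[0]=13
R5=11+13=24
R0=0+4=4
R6=3-1=2
CMP R6, 0  (cmp 2,0)
JGT body: taken
R7=M[4]=-1
R5=24+(-1)=23
R0=4+4=8
R6=2-1=1
CMP R6, 0  (cmp 1,0)
JGT body: taken
R7=M[8]=30
R5=23+30=53
R0=8+4=12
R6=1-1=0
CMP R6, 0  (cmp 0,0)
JGT body: not taken
STORE R7, [4] → M[4]=30
halt.

30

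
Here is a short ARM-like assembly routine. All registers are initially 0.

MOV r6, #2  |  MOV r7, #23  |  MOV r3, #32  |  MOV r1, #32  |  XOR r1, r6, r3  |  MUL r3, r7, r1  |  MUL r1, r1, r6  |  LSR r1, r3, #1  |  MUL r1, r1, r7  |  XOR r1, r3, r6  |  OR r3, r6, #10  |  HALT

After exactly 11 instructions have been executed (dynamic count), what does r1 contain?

MOV r6, #2 → r6=2
MOV r7, #23 → r7=23
MOV r3, #32 → r3=32
MOV r1, #32 → r1=32
XOR r1, r6, r3 → r1=2^32=34
MUL r3, r7, r1 → r3=23*34=782
MUL r1, r1, r6 → r1=34*2=68
LSR r1, r3, #1 → r1=782>>1=391
MUL r1, r1, r7 → r1=391*23=8993
XOR r1, r3, r6 → r1=782^2=780
OR r3, r6, #10 → r3=2|10=10
After step 11: r1 = 780.

780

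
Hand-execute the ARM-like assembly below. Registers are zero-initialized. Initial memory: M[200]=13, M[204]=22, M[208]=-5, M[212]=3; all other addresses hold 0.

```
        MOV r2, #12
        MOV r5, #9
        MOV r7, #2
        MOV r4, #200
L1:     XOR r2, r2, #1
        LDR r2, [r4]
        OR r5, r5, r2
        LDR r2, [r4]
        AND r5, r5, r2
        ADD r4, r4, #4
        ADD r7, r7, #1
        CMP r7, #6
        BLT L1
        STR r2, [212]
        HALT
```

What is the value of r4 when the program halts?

216

MOV r2, #12 → r2=12
MOV r5, #9 → r5=9
MOV r7, #2 → r7=2
MOV r4, #200 → r4=200
XOR r2, r2, #1 → r2=12^1=13
LDR r2, [r4] → r2=M[200]=13
OR r5, r5, r2 → r5=9|13=13
LDR r2, [r4] → r2=M[200]=13
AND r5, r5, r2 → r5=13&13=13
ADD r4, r4, #4 → r4=200+4=204
ADD r7, r7, #1 → r7=2+1=3
CMP r7, #6  (cmp 3,6)
BLT L1: taken
XOR r2, r2, #1 → r2=13^1=12
LDR r2, [r4] → r2=M[204]=22
OR r5, r5, r2 → r5=13|22=31
LDR r2, [r4] → r2=M[204]=22
AND r5, r5, r2 → r5=31&22=22
ADD r4, r4, #4 → r4=204+4=208
ADD r7, r7, #1 → r7=3+1=4
CMP r7, #6  (cmp 4,6)
BLT L1: taken
XOR r2, r2, #1 → r2=22^1=23
LDR r2, [r4] → r2=M[208]=-5
OR r5, r5, r2 → r5=22|(-5)=-1
LDR r2, [r4] → r2=M[208]=-5
AND r5, r5, r2 → r5=(-1)&(-5)=-5
ADD r4, r4, #4 → r4=208+4=212
ADD r7, r7, #1 → r7=4+1=5
CMP r7, #6  (cmp 5,6)
BLT L1: taken
XOR r2, r2, #1 → r2=(-5)^1=-6
LDR r2, [r4] → r2=M[212]=3
OR r5, r5, r2 → r5=(-5)|3=-5
LDR r2, [r4] → r2=M[212]=3
AND r5, r5, r2 → r5=(-5)&3=3
ADD r4, r4, #4 → r4=212+4=216
ADD r7, r7, #1 → r7=5+1=6
CMP r7, #6  (cmp 6,6)
BLT L1: not taken
STR r2, [212] → M[212]=3
halt.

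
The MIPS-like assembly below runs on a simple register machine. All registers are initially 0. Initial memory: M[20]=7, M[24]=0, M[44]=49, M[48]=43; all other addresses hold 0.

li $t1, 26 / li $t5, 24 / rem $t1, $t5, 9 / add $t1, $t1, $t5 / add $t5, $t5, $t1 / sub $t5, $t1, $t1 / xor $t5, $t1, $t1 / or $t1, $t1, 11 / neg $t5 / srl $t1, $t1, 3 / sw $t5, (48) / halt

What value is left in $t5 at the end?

0

after li $t1, 26: $t1=26
after li $t5, 24: $t5=24
after rem $t1, $t5, 9: $t1=24%9=6
after add $t1, $t1, $t5: $t1=6+24=30
after add $t5, $t5, $t1: $t5=24+30=54
after sub $t5, $t1, $t1: $t5=30-30=0
after xor $t5, $t1, $t1: $t5=30^30=0
after or $t1, $t1, 11: $t1=30|11=31
after neg $t5: $t5=-(0)=0
after srl $t1, $t1, 3: $t1=31>>3=3
sw $t5, (48) → M[48]=0
halt.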